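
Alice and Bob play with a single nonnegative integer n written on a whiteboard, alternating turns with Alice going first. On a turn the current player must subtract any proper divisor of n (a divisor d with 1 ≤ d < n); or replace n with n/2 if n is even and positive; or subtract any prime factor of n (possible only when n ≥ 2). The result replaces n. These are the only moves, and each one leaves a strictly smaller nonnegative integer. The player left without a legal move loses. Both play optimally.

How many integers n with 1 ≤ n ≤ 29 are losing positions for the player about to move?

Use the standard recursion: the mover loses at a terminal position; elsewhere, the mover wins exactly when some move hands the opponent an L position.
n=0: no move → L
n=1: no move → L
n=2: can move to 0, which is L ⇒ W
n=3: can move to 0, which is L ⇒ W
n=4: moves to 2(W), 3(W); every one is W ⇒ L
n=5: can move to 0, which is L ⇒ W
n=6: can move to 4, which is L ⇒ W
n=7: can move to 0, which is L ⇒ W
n=8: can move to 4, which is L ⇒ W
n=9: moves to 6(W), 8(W); every one is W ⇒ L
n=10: can move to 9, which is L ⇒ W
n=11: can move to 0, which is L ⇒ W
n=12: can move to 9, which is L ⇒ W
n=13: can move to 0, which is L ⇒ W
n=14: moves to 7(W), 12(W), 13(W); every one is W ⇒ L
n=15: can move to 14, which is L ⇒ W
n=16: can move to 14, which is L ⇒ W
n=17: can move to 0, which is L ⇒ W
n=18: can move to 9, which is L ⇒ W
n=19: can move to 0, which is L ⇒ W
n=20: moves to 10(W), 15(W), 16(W), 18(W), 19(W); every one is W ⇒ L
n=21: can move to 14, which is L ⇒ W
n=22: can move to 20, which is L ⇒ W
n=23: can move to 0, which is L ⇒ W
n=24: can move to 20, which is L ⇒ W
n=25: can move to 20, which is L ⇒ W
n=26: moves to 13(W), 24(W), 25(W); every one is W ⇒ L
n=27: can move to 26, which is L ⇒ W
n=28: can move to 14, which is L ⇒ W
n=29: can move to 0, which is L ⇒ W
L entries with 1 ≤ n ≤ 29 (n=0 is outside the asked range and is not counted): n = 1, 4, 9, 14, 20, 26; that makes 6.

6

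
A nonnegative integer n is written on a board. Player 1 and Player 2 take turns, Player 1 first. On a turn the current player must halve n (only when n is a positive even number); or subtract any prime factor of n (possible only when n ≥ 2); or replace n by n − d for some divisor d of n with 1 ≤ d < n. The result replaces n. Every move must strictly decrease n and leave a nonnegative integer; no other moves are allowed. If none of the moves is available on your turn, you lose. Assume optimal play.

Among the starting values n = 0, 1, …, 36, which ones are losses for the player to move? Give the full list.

Use the standard recursion: the mover loses at a terminal position; elsewhere, the mover wins exactly when some move hands the opponent an L position.
n=0: no move → L
n=1: no move → L
n=2: W (go to 0, an L position)
n=3: W (go to 0, an L position)
n=4: L (options 2(W), 3(W) are all W)
n=5: W (go to 0, an L position)
n=6: W (go to 4, an L position)
n=7: W (go to 0, an L position)
n=8: W (go to 4, an L position)
n=9: L (options 6(W), 8(W) are all W)
n=10: W (go to 9, an L position)
n=11: W (go to 0, an L position)
n=12: W (go to 9, an L position)
n=13: W (go to 0, an L position)
n=14: L (options 7(W), 12(W), 13(W) are all W)
n=15: W (go to 14, an L position)
n=16: W (go to 14, an L position)
n=17: W (go to 0, an L position)
n=18: W (go to 9, an L position)
n=19: W (go to 0, an L position)
n=20: L (options 10(W), 15(W), 16(W), 18(W), 19(W) are all W)
n=21: W (go to 14, an L position)
n=22: W (go to 20, an L position)
n=23: W (go to 0, an L position)
n=24: W (go to 20, an L position)
n=25: W (go to 20, an L position)
n=26: L (options 13(W), 24(W), 25(W) are all W)
n=27: W (go to 26, an L position)
n=28: W (go to 14, an L position)
n=29: W (go to 0, an L position)
n=30: W (go to 20, an L position)
n=31: W (go to 0, an L position)
n=32: L (options 16(W), 24(W), 28(W), 30(W), 31(W) are all W)
n=33: W (go to 32, an L position)
n=34: W (go to 32, an L position)
n=35: L (options 28(W), 30(W), 34(W) are all W)
n=36: W (go to 32, an L position)
The losing starting values of n are exactly the entries labelled L in this table (9 of them).

0, 1, 4, 9, 14, 20, 26, 32, 35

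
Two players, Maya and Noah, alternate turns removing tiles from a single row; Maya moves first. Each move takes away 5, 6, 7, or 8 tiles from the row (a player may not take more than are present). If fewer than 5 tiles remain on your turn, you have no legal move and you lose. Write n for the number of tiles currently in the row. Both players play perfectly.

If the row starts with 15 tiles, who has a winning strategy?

Noah wins.

Work bottom-up. With no move the player to move loses. Otherwise the position is W if at least one move leads to an L position for the opponent, and L if every move leads to a W.
n=0: no move → L
n=1: no move → L
n=2: no move → L
n=3: no move → L
n=4: no move → L
n=5: reaches L-position 0 → W
n=6: reaches L-position 1 → W
n=7: reaches L-position 2 → W
n=8: reaches L-position 3 → W
n=9: reaches L-position 4 → W
n=10: reaches L-position 4 → W
n=11: reaches L-position 4 → W
n=12: reaches L-position 4 → W
n=13: only reaches 8(W), 7(W), 6(W), 5(W), all W → L
n=14: only reaches 9(W), 8(W), 7(W), 6(W), all W → L
n=15: only reaches 10(W), 9(W), 8(W), 7(W), all W → L
Every move from 15 reaches a W position, so the mover loses.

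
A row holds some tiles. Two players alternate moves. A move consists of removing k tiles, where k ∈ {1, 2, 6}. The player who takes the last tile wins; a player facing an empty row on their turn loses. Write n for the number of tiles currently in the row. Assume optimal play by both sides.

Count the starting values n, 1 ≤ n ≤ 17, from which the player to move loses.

Work bottom-up. With no move the player to move loses. Otherwise the position is W if at least one move leads to an L position for the opponent, and L if every move leads to a W.
n=0: no move → L
n=1: can move to 0, which is L ⇒ W
n=2: can move to 0, which is L ⇒ W
n=3: moves to 2(W), 1(W); every one is W ⇒ L
n=4: can move to 3, which is L ⇒ W
n=5: can move to 3, which is L ⇒ W
n=6: can move to 0, which is L ⇒ W
n=7: moves to 6(W), 5(W), 1(W); every one is W ⇒ L
n=8: can move to 7, which is L ⇒ W
n=9: can move to 7, which is L ⇒ W
n=10: moves to 9(W), 8(W), 4(W); every one is W ⇒ L
n=11: can move to 10, which is L ⇒ W
n=12: can move to 10, which is L ⇒ W
n=13: can move to 7, which is L ⇒ W
n=14: moves to 13(W), 12(W), 8(W); every one is W ⇒ L
n=15: can move to 14, which is L ⇒ W
n=16: can move to 14, which is L ⇒ W
n=17: moves to 16(W), 15(W), 11(W); every one is W ⇒ L
L entries with 1 ≤ n ≤ 17 (n=0 is outside the asked range and is not counted): n = 3, 7, 10, 14, 17; that makes 5.

5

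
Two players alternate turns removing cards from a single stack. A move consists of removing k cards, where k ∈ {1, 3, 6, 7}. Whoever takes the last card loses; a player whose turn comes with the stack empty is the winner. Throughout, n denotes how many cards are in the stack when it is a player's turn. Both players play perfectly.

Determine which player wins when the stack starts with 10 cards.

The first player wins.

Use the standard recursion: the mover wins at a terminal position; elsewhere, the mover wins exactly when some move hands the opponent an L position.
n=0: no move; the opponent has just taken the last card and therefore loses → W
n=1: the only move is to 0(W), a W ⇒ L
n=2: can move to 1, which is L ⇒ W
n=3: moves to 2(W), 0(W); every one is W ⇒ L
n=4: can move to 3, which is L ⇒ W
n=5: moves to 4(W), 2(W); every one is W ⇒ L
n=6: can move to 5, which is L ⇒ W
n=7: can move to 1, which is L ⇒ W
n=8: can move to 5, which is L ⇒ W
n=9: can move to 3, which is L ⇒ W
n=10: can move to 3, which is L ⇒ W
The starting position 10 is W: the player to move should remove 7, leaving 3, handing over an L position.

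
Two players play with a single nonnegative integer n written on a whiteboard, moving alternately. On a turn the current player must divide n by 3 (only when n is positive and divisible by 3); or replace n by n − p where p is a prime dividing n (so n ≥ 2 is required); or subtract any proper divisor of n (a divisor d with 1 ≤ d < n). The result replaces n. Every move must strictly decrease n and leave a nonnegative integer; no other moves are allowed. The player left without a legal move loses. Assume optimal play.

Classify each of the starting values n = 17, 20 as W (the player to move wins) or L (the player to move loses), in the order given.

Classify positions by backward induction: terminal positions (no move available) are L. From any other position, the mover wins iff some move reaches an L.
n=0: no move → L
n=1: no move → L
n=2: reaches L-position 0 → W
n=3: reaches L-position 0 → W
n=4: only reaches 2(W), 3(W), all W → L
n=5: reaches L-position 0 → W
n=6: reaches L-position 4 → W
n=7: reaches L-position 0 → W
n=8: reaches L-position 4 → W
n=9: only reaches 3(W), 6(W), 8(W), all W → L
n=10: reaches L-position 9 → W
n=11: reaches L-position 0 → W
n=12: reaches L-position 4 → W
n=13: reaches L-position 0 → W
n=14: only reaches 7(W), 12(W), 13(W), all W → L
n=15: reaches L-position 14 → W
n=16: reaches L-position 14 → W
n=17: reaches L-position 0 → W
n=18: reaches L-position 9 → W
n=19: reaches L-position 0 → W
n=20: only reaches 10(W), 15(W), 16(W), 18(W), 19(W), all W → L

17: W, 20: L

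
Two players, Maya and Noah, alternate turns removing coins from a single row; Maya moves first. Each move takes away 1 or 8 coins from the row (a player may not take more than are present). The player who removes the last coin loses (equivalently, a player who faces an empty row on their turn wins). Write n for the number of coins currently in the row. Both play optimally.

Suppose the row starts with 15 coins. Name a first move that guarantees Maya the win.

Build the W/L table. Terminal = W. A non-terminal position is W if it has a move to some L; otherwise it is L.
n=0: no move; the opponent has just taken the last coin and therefore loses → W
n=1: only reaches 0(W), which is W → L
n=2: reaches L-position 1 → W
n=3: only reaches 2(W), which is W → L
n=4: reaches L-position 3 → W
n=5: only reaches 4(W), which is W → L
n=6: reaches L-position 5 → W
n=7: only reaches 6(W), which is W → L
n=8: reaches L-position 7 → W
n=9: reaches L-position 1 → W
n=10: only reaches 9(W), 2(W), all W → L
n=11: reaches L-position 10 → W
n=12: only reaches 11(W), 4(W), all W → L
n=13: reaches L-position 12 → W
n=14: only reaches 13(W), 6(W), all W → L
n=15: reaches L-position 14 → W
From 15, the L positions reachable in one move are: 14, 7. Any move reaching one of these is winning.

Remove 1, leaving 14.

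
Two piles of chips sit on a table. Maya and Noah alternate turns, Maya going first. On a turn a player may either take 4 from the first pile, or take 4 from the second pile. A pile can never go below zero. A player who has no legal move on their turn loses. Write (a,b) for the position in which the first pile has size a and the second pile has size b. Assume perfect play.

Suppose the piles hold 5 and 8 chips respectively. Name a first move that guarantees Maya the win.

Move to (1,8).

Classify positions by backward induction: terminal positions (no move available) are L. From any other position, the mover wins iff some move reaches an L.
No move ever increases a pile, so every position that can arise here has a ≤ 5 and b ≤ 8; it is enough to label the cells with 0 ≤ a ≤ 5 and 0 ≤ b ≤ 8.
Every move lowers a or b (never raises either), so fill the grid row by row in increasing a, and left to right within a row: each cell's successors are then already labelled.
      b=0  b=1  b=2  b=3  b=4  b=5  b=6  b=7  b=8
a=0:    L    L    L    L    W    W    W    W    L
a=1:    L    L    L    L    W    W    W    W    L
a=2:    L    L    L    L    W    W    W    W    L
a=3:    L    L    L    L    W    W    W    W    L
a=4:    W    W    W    W    L    L    L    L    W
a=5:    W    W    W    W    L    L    L    L    W
Cells with no legal move (terminal, hence L): (0,0), (0,1), (0,2), (0,3), (1,0), (1,1), (1,2), (1,3), (2,0), (2,1), (2,2), (2,3), (3,0), (3,1), (3,2), (3,3).
The remaining L cells, each justified by listing all of its moves:
(0,8): L (sole option (0,4)(W) is W)
(1,8): L (sole option (1,4)(W) is W)
(2,8): L (sole option (2,4)(W) is W)
(3,8): L (sole option (3,4)(W) is W)
(4,4): L (options (0,4)(W), (4,0)(W) are all W)
(4,5): L (options (0,5)(W), (4,1)(W) are all W)
(4,6): L (options (0,6)(W), (4,2)(W) are all W)
(4,7): L (options (0,7)(W), (4,3)(W) are all W)
(5,4): L (options (1,4)(W), (5,0)(W) are all W)
(5,5): L (options (1,5)(W), (5,1)(W) are all W)
(5,6): L (options (1,6)(W), (5,2)(W) are all W)
(5,7): L (options (1,7)(W), (5,3)(W) are all W)
Every other cell has at least one move into one of the L cells above, so it is W.
From (5,8), the L positions reachable in one move are: (1,8), (5,4). Any move reaching one of these is winning.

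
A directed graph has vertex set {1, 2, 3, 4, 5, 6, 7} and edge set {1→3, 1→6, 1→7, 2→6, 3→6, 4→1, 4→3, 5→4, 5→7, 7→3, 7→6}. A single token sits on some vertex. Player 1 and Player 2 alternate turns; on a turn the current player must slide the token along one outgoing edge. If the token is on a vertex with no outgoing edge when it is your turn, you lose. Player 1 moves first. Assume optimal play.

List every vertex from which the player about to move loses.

Classify positions by backward induction: terminal positions (no move available) are L. From any other position, the mover wins iff some move reaches an L.
Every edge goes from a vertex to one that appears earlier in the order 6, 3, 7, 1, 4, 2, 5, so processing vertices in that order labels each vertex after all of its successors.
6: no outgoing edge → L
3: can move to 6, which is L ⇒ W
7: can move to 6, which is L ⇒ W
1: can move to 6, which is L ⇒ W
4: moves to 1(W), 3(W); every one is W ⇒ L
2: can move to 6, which is L ⇒ W
5: can move to 4, which is L ⇒ W
Reading off the rows marked L gives the requested list; there are 2 such vertices.

4, 6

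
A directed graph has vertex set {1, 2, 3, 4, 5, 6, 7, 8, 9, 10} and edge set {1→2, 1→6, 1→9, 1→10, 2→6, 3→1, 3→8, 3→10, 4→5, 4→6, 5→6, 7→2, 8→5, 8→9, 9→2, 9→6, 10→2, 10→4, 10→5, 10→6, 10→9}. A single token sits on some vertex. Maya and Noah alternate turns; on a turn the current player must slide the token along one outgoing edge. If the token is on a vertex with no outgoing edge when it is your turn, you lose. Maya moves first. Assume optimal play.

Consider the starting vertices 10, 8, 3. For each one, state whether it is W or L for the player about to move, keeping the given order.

Build the W/L table. Terminal = L. A non-terminal position is W if it has a move to some L; otherwise it is L.
Every edge goes from a vertex to one that appears earlier in the order 6, 2, 5, 9, 4, 10, 7, 1, 8, 3, so processing vertices in that order labels each vertex after all of its successors.
6: no outgoing edge → L
2: can move to 6, which is L ⇒ W
5: can move to 6, which is L ⇒ W
9: can move to 6, which is L ⇒ W
4: can move to 6, which is L ⇒ W
10: can move to 6, which is L ⇒ W
7: the only move is to 2(W), a W ⇒ L
1: can move to 6, which is L ⇒ W
8: moves to 9(W), 5(W); every one is W ⇒ L
3: can move to 8, which is L ⇒ W

10: W, 8: L, 3: W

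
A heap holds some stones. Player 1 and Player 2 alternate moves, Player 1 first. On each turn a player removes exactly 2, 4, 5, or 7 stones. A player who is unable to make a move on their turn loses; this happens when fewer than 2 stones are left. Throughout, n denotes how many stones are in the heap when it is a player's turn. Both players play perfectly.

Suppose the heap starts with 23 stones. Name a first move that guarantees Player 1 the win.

Positions with no move are L. A position that does have a move is losing for the player to move precisely when every available move leads to a winning position for the opponent. Fill in the labels:
n=0: no move → L
n=1: no move → L
n=2: →0(L), so W
n=3: →1(L), so W
n=4: →0(L), so W
n=5: →1(L), so W
n=6: →1(L), so W
n=7: →0(L), so W
n=8: →1(L), so W
n=9: →7(W), 5(W), 4(W), 2(W) — all W, so L
n=10: →8(W), 6(W), 5(W), 3(W) — all W, so L
n=11: →9(L), so W
n=12: →10(L), so W
n=13: →9(L), so W
n=14: →10(L), so W
n=15: →10(L), so W
n=16: →9(L), so W
n=17: →10(L), so W
n=18: →16(W), 14(W), 13(W), 11(W) — all W, so L
n=19: →17(W), 15(W), 14(W), 12(W) — all W, so L
n=20: →18(L), so W
n=21: →19(L), so W
n=22: →18(L), so W
n=23: →19(L), so W
From 23, the L positions reachable in one move are: 19, 18. Any move reaching one of these is winning.

Remove 4, leaving 19.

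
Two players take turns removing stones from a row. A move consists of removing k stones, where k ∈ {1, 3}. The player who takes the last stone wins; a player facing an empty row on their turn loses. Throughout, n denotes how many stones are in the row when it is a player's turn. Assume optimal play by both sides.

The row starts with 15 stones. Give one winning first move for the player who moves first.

Positions with no move are L. A position that does have a move is losing for the player to move precisely when every available move leads to a winning position for the opponent. Fill in the labels:
n=0: no move → L
n=1: reaches L-position 0 → W
n=2: only reaches 1(W), which is W → L
n=3: reaches L-position 2 → W
n=4: only reaches 3(W), 1(W), all W → L
n=5: reaches L-position 4 → W
n=6: only reaches 5(W), 3(W), all W → L
n=7: reaches L-position 6 → W
n=8: only reaches 7(W), 5(W), all W → L
n=9: reaches L-position 8 → W
n=10: only reaches 9(W), 7(W), all W → L
n=11: reaches L-position 10 → W
n=12: only reaches 11(W), 9(W), all W → L
n=13: reaches L-position 12 → W
n=14: only reaches 13(W), 11(W), all W → L
n=15: reaches L-position 14 → W
From 15, the L positions reachable in one move are: 14, 12. Any move reaching one of these is winning.

Remove 1, leaving 14.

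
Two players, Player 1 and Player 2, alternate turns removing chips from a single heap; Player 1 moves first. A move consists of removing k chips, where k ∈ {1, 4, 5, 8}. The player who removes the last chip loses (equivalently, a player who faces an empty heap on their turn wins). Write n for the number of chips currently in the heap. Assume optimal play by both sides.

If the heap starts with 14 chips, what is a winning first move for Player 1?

Classify positions by backward induction: terminal positions (no move available) are W. From any other position, the mover wins iff some move reaches an L.
n=0: no move; the opponent has just taken the last chip and therefore loses → W
n=1: only reaches 0(W), which is W → L
n=2: reaches L-position 1 → W
n=3: only reaches 2(W), which is W → L
n=4: reaches L-position 3 → W
n=5: reaches L-position 1 → W
n=6: reaches L-position 1 → W
n=7: reaches L-position 3 → W
n=8: reaches L-position 3 → W
n=9: reaches L-position 1 → W
n=10: only reaches 9(W), 6(W), 5(W), 2(W), all W → L
n=11: reaches L-position 10 → W
n=12: only reaches 11(W), 8(W), 7(W), 4(W), all W → L
n=13: reaches L-position 12 → W
n=14: reaches L-position 10 → W
From 14, the L positions reachable in one move are: 10.

Remove 4, leaving 10.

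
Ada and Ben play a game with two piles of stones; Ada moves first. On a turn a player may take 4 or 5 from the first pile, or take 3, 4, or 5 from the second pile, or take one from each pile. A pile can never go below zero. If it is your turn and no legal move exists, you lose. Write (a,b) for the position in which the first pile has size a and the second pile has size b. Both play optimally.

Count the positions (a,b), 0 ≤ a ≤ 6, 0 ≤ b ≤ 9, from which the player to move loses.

23

Use the standard recursion: the mover loses at a terminal position; elsewhere, the mover wins exactly when some move hands the opponent an L position.
Every move lowers a or b (never raises either), so fill the grid row by row in increasing a, and left to right within a row: each cell's successors are then already labelled.
      b=0  b=1  b=2  b=3  b=4  b=5  b=6  b=7  b=8  b=9
a=0:    L    L    L    W    W    W    W    W    L    L
a=1:    L    W    W    W    W    W    L    L    L    W
a=2:    L    W    L    W    W    W    W    W    W    W
a=3:    L    W    L    W    W    W    W    W    L    L
a=4:    W    W    W    W    L    L    L    W    W    W
a=5:    W    W    W    L    L    W    W    W    W    W
a=6:    W    L    W    L    W    W    W    W    W    L
Cells with no legal move (terminal, hence L): (0,0), (0,1), (0,2), (1,0), (2,0), (3,0).
The remaining L cells, each justified by listing all of its moves:
(0,8): only reaches (0,5)(W), (0,4)(W), (0,3)(W), all W → L
(0,9): only reaches (0,6)(W), (0,5)(W), (0,4)(W), all W → L
(1,6): only reaches (1,3)(W), (1,2)(W), (1,1)(W), (0,5)(W), all W → L
(1,7): only reaches (1,4)(W), (1,3)(W), (1,2)(W), (0,6)(W), all W → L
(1,8): only reaches (1,5)(W), (1,4)(W), (1,3)(W), (0,7)(W), all W → L
(2,2): only reaches (1,1)(W), which is W → L
(3,2): only reaches (2,1)(W), which is W → L
(3,8): only reaches (3,5)(W), (3,4)(W), (3,3)(W), (2,7)(W), all W → L
(3,9): only reaches (3,6)(W), (3,5)(W), (3,4)(W), (2,8)(W), all W → L
(4,4): only reaches (0,4)(W), (4,1)(W), (4,0)(W), (3,3)(W), all W → L
(4,5): only reaches (0,5)(W), (4,2)(W), (4,1)(W), (4,0)(W), (3,4)(W), all W → L
(4,6): only reaches (0,6)(W), (4,3)(W), (4,2)(W), (4,1)(W), (3,5)(W), all W → L
(5,3): only reaches (1,3)(W), (0,3)(W), (5,0)(W), (4,2)(W), all W → L
(5,4): only reaches (1,4)(W), (0,4)(W), (5,1)(W), (5,0)(W), (4,3)(W), all W → L
(6,1): only reaches (2,1)(W), (1,1)(W), (5,0)(W), all W → L
(6,3): only reaches (2,3)(W), (1,3)(W), (6,0)(W), (5,2)(W), all W → L
(6,9): only reaches (2,9)(W), (1,9)(W), (6,6)(W), (6,5)(W), (6,4)(W), (5,8)(W), all W → L
Every other cell has at least one move into one of the L cells above, so it is W.
L cells per row: a=0: 5, a=1: 4, a=2: 2, a=3: 4, a=4: 3, a=5: 2, a=6: 3; total 23.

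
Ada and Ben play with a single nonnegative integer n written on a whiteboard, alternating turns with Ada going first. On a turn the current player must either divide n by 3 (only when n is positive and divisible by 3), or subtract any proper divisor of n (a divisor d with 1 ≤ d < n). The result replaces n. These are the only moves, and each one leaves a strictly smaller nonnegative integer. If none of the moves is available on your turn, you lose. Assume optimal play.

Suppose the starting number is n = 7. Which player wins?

Classify positions by backward induction: terminal positions (no move available) are L. From any other position, the mover wins iff some move reaches an L.
n=0: no move → L
n=1: no move → L
n=2: can move to 1, which is L ⇒ W
n=3: can move to 1, which is L ⇒ W
n=4: moves to 2(W), 3(W); every one is W ⇒ L
n=5: can move to 4, which is L ⇒ W
n=6: can move to 4, which is L ⇒ W
n=7: the only move is to 6(W), a W ⇒ L
Every move from 7 reaches a W position, so the mover loses.

Ben wins.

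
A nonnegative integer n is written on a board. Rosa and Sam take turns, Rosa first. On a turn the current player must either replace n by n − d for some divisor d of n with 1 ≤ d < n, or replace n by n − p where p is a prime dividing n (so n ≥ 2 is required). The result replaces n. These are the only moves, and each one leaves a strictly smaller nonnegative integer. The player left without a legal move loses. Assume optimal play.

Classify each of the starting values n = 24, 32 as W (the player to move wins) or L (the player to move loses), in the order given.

24: W, 32: L

Compute win/loss labels from the base case upward. A position with no move is L. Any other position is W if it can reach an L in one move, else L.
n=0: no move → L
n=1: no move → L
n=2: W (go to 0, an L position)
n=3: W (go to 0, an L position)
n=4: L (options 2(W), 3(W) are all W)
n=5: W (go to 0, an L position)
n=6: W (go to 4, an L position)
n=7: W (go to 0, an L position)
n=8: W (go to 4, an L position)
n=9: L (options 6(W), 8(W) are all W)
n=10: W (go to 9, an L position)
n=11: W (go to 0, an L position)
n=12: W (go to 9, an L position)
n=13: W (go to 0, an L position)
n=14: L (options 7(W), 12(W), 13(W) are all W)
n=15: W (go to 14, an L position)
n=16: W (go to 14, an L position)
n=17: W (go to 0, an L position)
n=18: W (go to 9, an L position)
n=19: W (go to 0, an L position)
n=20: L (options 10(W), 15(W), 16(W), 18(W), 19(W) are all W)
n=21: W (go to 14, an L position)
n=22: W (go to 20, an L position)
n=23: W (go to 0, an L position)
n=24: W (go to 20, an L position)
n=25: W (go to 20, an L position)
n=26: L (options 13(W), 24(W), 25(W) are all W)
n=27: W (go to 26, an L position)
n=28: W (go to 14, an L position)
n=29: W (go to 0, an L position)
n=30: W (go to 20, an L position)
n=31: W (go to 0, an L position)
n=32: L (options 16(W), 24(W), 28(W), 30(W), 31(W) are all W)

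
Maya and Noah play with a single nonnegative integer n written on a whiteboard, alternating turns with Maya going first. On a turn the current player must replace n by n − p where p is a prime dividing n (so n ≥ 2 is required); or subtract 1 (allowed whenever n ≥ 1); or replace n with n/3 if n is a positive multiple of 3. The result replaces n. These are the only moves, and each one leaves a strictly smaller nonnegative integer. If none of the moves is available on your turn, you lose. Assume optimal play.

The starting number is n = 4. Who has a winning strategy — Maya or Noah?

Work bottom-up. With no move the player to move loses. Otherwise the position is W if at least one move leads to an L position for the opponent, and L if every move leads to a W.
n=0: no move → L
n=1: reaches L-position 0 → W
n=2: reaches L-position 0 → W
n=3: reaches L-position 0 → W
n=4: only reaches 2(W), 3(W), all W → L
Every move from 4 reaches a W position, so the mover loses.

Noah wins.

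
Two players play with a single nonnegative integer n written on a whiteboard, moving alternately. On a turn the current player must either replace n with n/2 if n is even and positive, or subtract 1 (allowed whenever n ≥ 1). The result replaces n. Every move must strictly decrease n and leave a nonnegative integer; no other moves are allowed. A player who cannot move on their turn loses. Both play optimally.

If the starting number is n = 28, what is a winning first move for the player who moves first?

Work bottom-up. With no move the player to move loses. Otherwise the position is W if at least one move leads to an L position for the opponent, and L if every move leads to a W.
n=0: no move → L
n=1: →0(L), so W
n=2: →1(W) only, which is W, so L
n=3: →2(L), so W
n=4: →2(L), so W
n=5: →4(W) only, which is W, so L
n=6: →5(L), so W
n=7: →6(W) only, which is W, so L
n=8: →7(L), so W
n=9: →8(W) only, which is W, so L
n=10: →5(L), so W
n=11: →10(W) only, which is W, so L
n=12: →11(L), so W
n=13: →12(W) only, which is W, so L
n=14: →7(L), so W
n=15: →14(W) only, which is W, so L
n=16: →15(L), so W
n=17: →16(W) only, which is W, so L
n=18: →9(L), so W
n=19: →18(W) only, which is W, so L
n=20: →19(L), so W
n=21: →20(W) only, which is W, so L
n=22: →11(L), so W
n=23: →22(W) only, which is W, so L
n=24: →23(L), so W
n=25: →24(W) only, which is W, so L
n=26: →13(L), so W
n=27: →26(W) only, which is W, so L
n=28: →27(L), so W
From 28, the L positions reachable in one move are: 27.

Move to 27.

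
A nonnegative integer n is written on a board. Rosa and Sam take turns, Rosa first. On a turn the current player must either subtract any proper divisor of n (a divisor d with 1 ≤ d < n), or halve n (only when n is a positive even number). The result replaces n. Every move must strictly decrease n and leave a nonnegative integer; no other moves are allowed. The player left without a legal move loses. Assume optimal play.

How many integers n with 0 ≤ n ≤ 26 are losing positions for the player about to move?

Build the W/L table. Terminal = L. A non-terminal position is W if it has a move to some L; otherwise it is L.
n=0: no move → L
n=1: no move → L
n=2: reaches L-position 1 → W
n=3: only reaches 2(W), which is W → L
n=4: reaches L-position 3 → W
n=5: only reaches 4(W), which is W → L
n=6: reaches L-position 3 → W
n=7: only reaches 6(W), which is W → L
n=8: reaches L-position 7 → W
n=9: only reaches 6(W), 8(W), all W → L
n=10: reaches L-position 5 → W
n=11: only reaches 10(W), which is W → L
n=12: reaches L-position 9 → W
n=13: only reaches 12(W), which is W → L
n=14: reaches L-position 7 → W
n=15: only reaches 10(W), 12(W), 14(W), all W → L
n=16: reaches L-position 15 → W
n=17: only reaches 16(W), which is W → L
n=18: reaches L-position 9 → W
n=19: only reaches 18(W), which is W → L
n=20: reaches L-position 15 → W
n=21: only reaches 14(W), 18(W), 20(W), all W → L
n=22: reaches L-position 11 → W
n=23: only reaches 22(W), which is W → L
n=24: reaches L-position 21 → W
n=25: only reaches 20(W), 24(W), all W → L
n=26: reaches L-position 13 → W
L entries with 0 ≤ n ≤ 26: n = 0, 1, 3, 5, 7, 9, 11, 13, 15, 17, 19, 21, 23, 25; that makes 14.

14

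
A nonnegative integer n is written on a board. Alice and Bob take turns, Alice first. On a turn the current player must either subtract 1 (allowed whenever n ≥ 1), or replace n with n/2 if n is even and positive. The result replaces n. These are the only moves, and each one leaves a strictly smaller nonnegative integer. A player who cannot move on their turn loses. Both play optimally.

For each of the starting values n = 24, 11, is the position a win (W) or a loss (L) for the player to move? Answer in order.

Compute win/loss labels from the base case upward. A position with no move is L. Any other position is W if it can reach an L in one move, else L.
n=0: no move → L
n=1: →0(L), so W
n=2: →1(W) only, which is W, so L
n=3: →2(L), so W
n=4: →2(L), so W
n=5: →4(W) only, which is W, so L
n=6: →5(L), so W
n=7: →6(W) only, which is W, so L
n=8: →7(L), so W
n=9: →8(W) only, which is W, so L
n=10: →5(L), so W
n=11: →10(W) only, which is W, so L
n=12: →11(L), so W
n=13: →12(W) only, which is W, so L
n=14: →7(L), so W
n=15: →14(W) only, which is W, so L
n=16: →15(L), so W
n=17: →16(W) only, which is W, so L
n=18: →9(L), so W
n=19: →18(W) only, which is W, so L
n=20: →19(L), so W
n=21: →20(W) only, which is W, so L
n=22: →11(L), so W
n=23: →22(W) only, which is W, so L
n=24: →23(L), so W

24: W, 11: L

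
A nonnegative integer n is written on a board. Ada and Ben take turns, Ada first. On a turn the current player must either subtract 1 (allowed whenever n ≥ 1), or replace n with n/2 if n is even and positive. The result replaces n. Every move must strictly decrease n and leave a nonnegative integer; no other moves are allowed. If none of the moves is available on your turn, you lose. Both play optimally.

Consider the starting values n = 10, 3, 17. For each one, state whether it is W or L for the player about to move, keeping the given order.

Work bottom-up. With no move the player to move loses. Otherwise the position is W if at least one move leads to an L position for the opponent, and L if every move leads to a W.
n=0: no move → L
n=1: can move to 0, which is L ⇒ W
n=2: the only move is to 1(W), a W ⇒ L
n=3: can move to 2, which is L ⇒ W
n=4: can move to 2, which is L ⇒ W
n=5: the only move is to 4(W), a W ⇒ L
n=6: can move to 5, which is L ⇒ W
n=7: the only move is to 6(W), a W ⇒ L
n=8: can move to 7, which is L ⇒ W
n=9: the only move is to 8(W), a W ⇒ L
n=10: can move to 5, which is L ⇒ W
n=11: the only move is to 10(W), a W ⇒ L
n=12: can move to 11, which is L ⇒ W
n=13: the only move is to 12(W), a W ⇒ L
n=14: can move to 7, which is L ⇒ W
n=15: the only move is to 14(W), a W ⇒ L
n=16: can move to 15, which is L ⇒ W
n=17: the only move is to 16(W), a W ⇒ L

10: W, 3: W, 17: L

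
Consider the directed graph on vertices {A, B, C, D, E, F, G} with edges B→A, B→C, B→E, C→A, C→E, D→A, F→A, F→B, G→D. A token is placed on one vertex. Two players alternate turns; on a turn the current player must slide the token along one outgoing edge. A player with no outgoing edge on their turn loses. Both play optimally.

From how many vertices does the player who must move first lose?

3

Use the standard recursion: the mover loses at a terminal position; elsewhere, the mover wins exactly when some move hands the opponent an L position.
Every edge goes from a vertex to one that appears earlier in the order E, A, C, B, F, D, G, so processing vertices in that order labels each vertex after all of its successors.
E: no outgoing edge → L
A: no outgoing edge → L
C: →A(L), so W
B: →A(L), so W
F: →A(L), so W
D: →A(L), so W
G: →D(W) only, which is W, so L
The L vertices are A, E, G; that is 3 in all.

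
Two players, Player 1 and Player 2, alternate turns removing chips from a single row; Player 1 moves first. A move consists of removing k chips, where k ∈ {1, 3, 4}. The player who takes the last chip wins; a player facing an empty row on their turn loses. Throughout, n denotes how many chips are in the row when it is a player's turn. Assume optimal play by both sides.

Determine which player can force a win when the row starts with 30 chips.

Compute win/loss labels from the base case upward. A position with no move is L. Any other position is W if it can reach an L in one move, else L.
n=0: no move → L
n=1: →0(L), so W
n=2: →1(W) only, which is W, so L
n=3: →2(L), so W
n=4: →0(L), so W
n=5: →2(L), so W
n=6: →2(L), so W
n=7: →6(W), 4(W), 3(W) — all W, so L
n=8: →7(L), so W
n=9: →8(W), 6(W), 5(W) — all W, so L
n=10: →9(L), so W
n=11: →7(L), so W
n=12: →9(L), so W
n=13: →9(L), so W
n=14: →13(W), 11(W), 10(W) — all W, so L
n=15: →14(L), so W
n=16: →15(W), 13(W), 12(W) — all W, so L
n=17: →16(L), so W
n=18: →14(L), so W
n=19: →16(L), so W
n=20: →16(L), so W
n=21: →20(W), 18(W), 17(W) — all W, so L
n=22: →21(L), so W
n=23: →22(W), 20(W), 19(W) — all W, so L
n=24: →23(L), so W
n=25: →21(L), so W
n=26: →23(L), so W
n=27: →23(L), so W
n=28: →27(W), 25(W), 24(W) — all W, so L
n=29: →28(L), so W
n=30: →29(W), 27(W), 26(W) — all W, so L
The starting position 30 is L: whatever Player 1 does, the opponent receives a W position.

Player 2 wins.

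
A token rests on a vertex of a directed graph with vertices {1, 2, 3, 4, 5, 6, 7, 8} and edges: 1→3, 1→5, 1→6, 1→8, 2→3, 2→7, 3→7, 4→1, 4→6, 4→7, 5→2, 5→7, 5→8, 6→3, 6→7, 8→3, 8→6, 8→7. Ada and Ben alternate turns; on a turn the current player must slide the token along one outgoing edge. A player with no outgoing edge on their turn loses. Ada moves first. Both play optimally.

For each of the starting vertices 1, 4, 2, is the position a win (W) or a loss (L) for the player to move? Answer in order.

Classify positions by backward induction: terminal positions (no move available) are L. From any other position, the mover wins iff some move reaches an L.
Every edge goes from a vertex to one that appears earlier in the order 7, 3, 6, 2, 8, 5, 1, 4, so processing vertices in that order labels each vertex after all of its successors.
7: no outgoing edge → L
3: →7(L), so W
6: →7(L), so W
2: →7(L), so W
8: →7(L), so W
5: →7(L), so W
1: →5(W), 8(W), 6(W), 3(W) — all W, so L
4: →1(L), so W

1: L, 4: W, 2: W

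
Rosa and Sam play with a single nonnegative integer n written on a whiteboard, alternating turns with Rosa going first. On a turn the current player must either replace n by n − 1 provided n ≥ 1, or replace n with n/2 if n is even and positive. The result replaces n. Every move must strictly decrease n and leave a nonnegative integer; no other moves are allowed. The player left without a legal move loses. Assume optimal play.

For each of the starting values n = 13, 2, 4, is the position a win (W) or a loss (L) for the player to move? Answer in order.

Build the W/L table. Terminal = L. A non-terminal position is W if it has a move to some L; otherwise it is L.
n=0: no move → L
n=1: →0(L), so W
n=2: →1(W) only, which is W, so L
n=3: →2(L), so W
n=4: →2(L), so W
n=5: →4(W) only, which is W, so L
n=6: →5(L), so W
n=7: →6(W) only, which is W, so L
n=8: →7(L), so W
n=9: →8(W) only, which is W, so L
n=10: →5(L), so W
n=11: →10(W) only, which is W, so L
n=12: →11(L), so W
n=13: →12(W) only, which is W, so L

13: L, 2: L, 4: W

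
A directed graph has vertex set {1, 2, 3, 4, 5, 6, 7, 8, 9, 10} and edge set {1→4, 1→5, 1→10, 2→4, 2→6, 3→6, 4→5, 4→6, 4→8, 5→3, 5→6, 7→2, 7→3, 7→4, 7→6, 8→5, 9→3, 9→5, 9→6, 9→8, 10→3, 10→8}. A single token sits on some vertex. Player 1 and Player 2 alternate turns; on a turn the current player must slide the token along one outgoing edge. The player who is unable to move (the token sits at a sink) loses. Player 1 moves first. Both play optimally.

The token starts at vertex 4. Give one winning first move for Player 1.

Move to 8.

Positions with no move are L. A position that does have a move is losing for the player to move precisely when every available move leads to a winning position for the opponent. Fill in the labels:
Every edge goes from a vertex to one that appears earlier in the order 6, 3, 5, 8, 4, 2, 7, 10, 9, 1, so processing vertices in that order labels each vertex after all of its successors.
6: no outgoing edge → L
3: →6(L), so W
5: →6(L), so W
8: →5(W) only, which is W, so L
4: →8(L), so W
2: →6(L), so W
7: →6(L), so W
10: →8(L), so W
9: →8(L), so W
1: →10(W), 4(W), 5(W) — all W, so L
From 4, the L positions reachable in one move are: 8, 6. Any move reaching one of these is winning.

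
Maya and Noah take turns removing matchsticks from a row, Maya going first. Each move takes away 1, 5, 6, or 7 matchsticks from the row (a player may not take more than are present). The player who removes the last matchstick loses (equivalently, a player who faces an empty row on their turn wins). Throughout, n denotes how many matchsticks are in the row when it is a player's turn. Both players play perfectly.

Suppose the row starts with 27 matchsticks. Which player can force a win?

Noah wins.

Build the W/L table. Terminal = W. A non-terminal position is W if it has a move to some L; otherwise it is L.
n=0: no move; the opponent has just taken the last matchstick and therefore loses → W
n=1: the only move is to 0(W), a W ⇒ L
n=2: can move to 1, which is L ⇒ W
n=3: the only move is to 2(W), a W ⇒ L
n=4: can move to 3, which is L ⇒ W
n=5: moves to 4(W), 0(W); every one is W ⇒ L
n=6: can move to 5, which is L ⇒ W
n=7: can move to 1, which is L ⇒ W
n=8: can move to 3, which is L ⇒ W
n=9: can move to 3, which is L ⇒ W
n=10: can move to 5, which is L ⇒ W
n=11: can move to 5, which is L ⇒ W
n=12: can move to 5, which is L ⇒ W
n=13: moves to 12(W), 8(W), 7(W), 6(W); every one is W ⇒ L
n=14: can move to 13, which is L ⇒ W
n=15: moves to 14(W), 10(W), 9(W), 8(W); every one is W ⇒ L
n=16: can move to 15, which is L ⇒ W
n=17: moves to 16(W), 12(W), 11(W), 10(W); every one is W ⇒ L
n=18: can move to 17, which is L ⇒ W
n=19: can move to 13, which is L ⇒ W
n=20: can move to 15, which is L ⇒ W
n=21: can move to 15, which is L ⇒ W
n=22: can move to 17, which is L ⇒ W
n=23: can move to 17, which is L ⇒ W
n=24: can move to 17, which is L ⇒ W
n=25: moves to 24(W), 20(W), 19(W), 18(W); every one is W ⇒ L
n=26: can move to 25, which is L ⇒ W
n=27: moves to 26(W), 22(W), 21(W), 20(W); every one is W ⇒ L
The starting position 27 is L: whatever Maya does, the opponent receives a W position.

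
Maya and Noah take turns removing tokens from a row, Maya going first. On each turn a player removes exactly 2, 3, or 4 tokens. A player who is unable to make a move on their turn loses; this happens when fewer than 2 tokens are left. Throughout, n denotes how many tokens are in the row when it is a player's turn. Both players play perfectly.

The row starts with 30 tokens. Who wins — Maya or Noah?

Noah wins.

Positions with no move are L. A position that does have a move is losing for the player to move precisely when every available move leads to a winning position for the opponent. Fill in the labels:
n=0: no move → L
n=1: no move → L
n=2: reaches L-position 0 → W
n=3: reaches L-position 1 → W
n=4: reaches L-position 1 → W
n=5: reaches L-position 1 → W
n=6: only reaches 4(W), 3(W), 2(W), all W → L
n=7: only reaches 5(W), 4(W), 3(W), all W → L
n=8: reaches L-position 6 → W
n=9: reaches L-position 7 → W
n=10: reaches L-position 7 → W
n=11: reaches L-position 7 → W
n=12: only reaches 10(W), 9(W), 8(W), all W → L
n=13: only reaches 11(W), 10(W), 9(W), all W → L
n=14: reaches L-position 12 → W
n=15: reaches L-position 13 → W
n=16: reaches L-position 13 → W
n=17: reaches L-position 13 → W
n=18: only reaches 16(W), 15(W), 14(W), all W → L
n=19: only reaches 17(W), 16(W), 15(W), all W → L
n=20: reaches L-position 18 → W
n=21: reaches L-position 19 → W
n=22: reaches L-position 19 → W
n=23: reaches L-position 19 → W
n=24: only reaches 22(W), 21(W), 20(W), all W → L
n=25: only reaches 23(W), 22(W), 21(W), all W → L
n=26: reaches L-position 24 → W
n=27: reaches L-position 25 → W
n=28: reaches L-position 25 → W
n=29: reaches L-position 25 → W
n=30: only reaches 28(W), 27(W), 26(W), all W → L
Every move from 30 reaches a W position, so the mover loses.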